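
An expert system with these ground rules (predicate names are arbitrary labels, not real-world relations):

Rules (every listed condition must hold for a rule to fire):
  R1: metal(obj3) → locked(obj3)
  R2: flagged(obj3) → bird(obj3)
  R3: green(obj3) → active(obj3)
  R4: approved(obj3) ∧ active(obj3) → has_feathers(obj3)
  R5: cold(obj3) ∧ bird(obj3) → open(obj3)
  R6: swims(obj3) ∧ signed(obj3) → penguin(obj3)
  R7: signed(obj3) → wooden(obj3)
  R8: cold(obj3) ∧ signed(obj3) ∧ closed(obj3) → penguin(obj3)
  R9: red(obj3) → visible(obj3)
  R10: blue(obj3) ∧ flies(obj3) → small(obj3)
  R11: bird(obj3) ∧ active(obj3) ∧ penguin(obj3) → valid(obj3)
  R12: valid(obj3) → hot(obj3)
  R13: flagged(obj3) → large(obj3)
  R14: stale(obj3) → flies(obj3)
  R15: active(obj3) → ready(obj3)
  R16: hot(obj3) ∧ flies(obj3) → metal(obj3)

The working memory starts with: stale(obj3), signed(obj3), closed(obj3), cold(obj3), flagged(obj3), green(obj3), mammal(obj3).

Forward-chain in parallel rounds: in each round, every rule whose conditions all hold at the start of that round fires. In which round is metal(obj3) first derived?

[1] R2 [flagged(obj3) → bird(obj3)]; R3 [green(obj3) → active(obj3)]; R7 [signed(obj3) → wooden(obj3)]; R8 [cold(obj3) ∧ signed(obj3) ∧ closed(obj3) → penguin(obj3)]; R13 [flagged(obj3) → large(obj3)]; R14 [stale(obj3) → flies(obj3)]. ⇒ new: bird(obj3), active(obj3), wooden(obj3), penguin(obj3), large(obj3), flies(obj3).
[2] R5 [cold(obj3) ∧ bird(obj3) → open(obj3)]; R11 [bird(obj3) ∧ active(obj3) ∧ penguin(obj3) → valid(obj3)]; R15 [active(obj3) → ready(obj3)]. ⇒ new: open(obj3), valid(obj3), ready(obj3).
[3] R12 [valid(obj3) → hot(obj3)]. ⇒ new: hot(obj3).
[4] R16 [hot(obj3) ∧ flies(obj3) → metal(obj3)]. ⇒ new: metal(obj3).
metal(obj3) first appears in round 4.

4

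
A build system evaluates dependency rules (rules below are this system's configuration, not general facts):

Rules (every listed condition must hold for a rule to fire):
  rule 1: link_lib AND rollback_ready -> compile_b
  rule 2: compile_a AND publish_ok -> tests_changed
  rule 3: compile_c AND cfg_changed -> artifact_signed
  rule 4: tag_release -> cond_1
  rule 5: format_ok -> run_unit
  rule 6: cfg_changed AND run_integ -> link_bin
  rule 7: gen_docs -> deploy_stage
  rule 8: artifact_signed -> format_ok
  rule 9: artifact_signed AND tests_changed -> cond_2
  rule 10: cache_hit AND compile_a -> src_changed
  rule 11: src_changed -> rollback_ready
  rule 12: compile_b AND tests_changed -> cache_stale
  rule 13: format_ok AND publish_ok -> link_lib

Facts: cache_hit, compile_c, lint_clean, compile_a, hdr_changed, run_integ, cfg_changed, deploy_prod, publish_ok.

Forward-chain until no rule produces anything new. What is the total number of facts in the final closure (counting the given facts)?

20

Round 1: rule 2 [compile_a AND publish_ok -> tests_changed]; rule 3 [compile_c AND cfg_changed -> artifact_signed]; rule 6 [cfg_changed AND run_integ -> link_bin]; rule 10 [cache_hit AND compile_a -> src_changed]. New: tests_changed, artifact_signed, link_bin, src_changed.
Round 2: rule 8 [artifact_signed -> format_ok]; rule 9 [artifact_signed AND tests_changed -> cond_2]; rule 11 [src_changed -> rollback_ready]. New: format_ok, cond_2, rollback_ready.
Round 3: rule 5 [format_ok -> run_unit]; rule 13 [format_ok AND publish_ok -> link_lib]. New: run_unit, link_lib.
Round 4: rule 1 [link_lib AND rollback_ready -> compile_b]. New: compile_b.
Round 5: rule 12 [compile_b AND tests_changed -> cache_stale]. New: cache_stale.
Closure: {artifact_signed, cache_hit, cache_stale, cfg_changed, compile_a, compile_b, compile_c, cond_2, deploy_prod, format_ok, hdr_changed, link_bin, link_lib, lint_clean, publish_ok, rollback_ready, run_integ, run_unit, src_changed, tests_changed} — 20 facts.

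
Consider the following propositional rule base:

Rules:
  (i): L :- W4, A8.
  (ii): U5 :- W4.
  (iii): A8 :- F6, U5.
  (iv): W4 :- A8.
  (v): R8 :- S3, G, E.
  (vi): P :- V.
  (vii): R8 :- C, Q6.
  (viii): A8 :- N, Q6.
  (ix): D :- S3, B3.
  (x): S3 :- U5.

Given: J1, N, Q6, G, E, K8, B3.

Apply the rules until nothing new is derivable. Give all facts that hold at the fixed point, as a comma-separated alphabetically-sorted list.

Round 1 — (viii), derive A8.
Round 2 — (iv), derive W4.
Round 3 — (i), (ii), derive L, U5.
Round 4 — (x), derive S3.
Round 5 — (v), (ix), derive R8, D.

A8, B3, D, E, G, J1, K8, L, N, Q6, R8, S3, U5, W4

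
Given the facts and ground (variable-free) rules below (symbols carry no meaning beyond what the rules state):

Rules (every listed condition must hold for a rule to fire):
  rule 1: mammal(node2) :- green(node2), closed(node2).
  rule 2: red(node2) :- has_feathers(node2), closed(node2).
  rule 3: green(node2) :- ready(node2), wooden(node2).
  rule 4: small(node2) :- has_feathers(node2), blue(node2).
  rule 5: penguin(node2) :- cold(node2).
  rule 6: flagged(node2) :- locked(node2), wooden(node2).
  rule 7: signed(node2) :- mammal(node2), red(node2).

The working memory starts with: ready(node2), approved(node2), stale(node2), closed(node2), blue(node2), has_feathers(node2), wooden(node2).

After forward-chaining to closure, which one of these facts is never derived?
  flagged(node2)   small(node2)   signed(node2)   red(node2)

flagged(node2)

Round 1 — rule 2, rule 3, rule 4, derive red(node2), green(node2), small(node2).
Round 2 — rule 1, derive mammal(node2).
Round 3 — rule 7, derive signed(node2).
Derived: signed(node2) (round 3), small(node2) (round 1), red(node2) (round 1). flagged(node2) never appears in any round.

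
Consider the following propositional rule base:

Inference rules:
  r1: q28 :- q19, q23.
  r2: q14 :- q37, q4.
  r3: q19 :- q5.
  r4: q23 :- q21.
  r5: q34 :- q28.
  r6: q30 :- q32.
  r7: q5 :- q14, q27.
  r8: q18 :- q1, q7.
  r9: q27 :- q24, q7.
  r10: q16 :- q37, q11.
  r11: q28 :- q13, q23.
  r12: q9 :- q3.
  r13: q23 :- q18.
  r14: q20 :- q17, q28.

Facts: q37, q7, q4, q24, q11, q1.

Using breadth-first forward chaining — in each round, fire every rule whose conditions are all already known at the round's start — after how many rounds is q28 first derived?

[1] r2 [q14 :- q37, q4.]; r8 [q18 :- q1, q7.]; r9 [q27 :- q24, q7.]; r10 [q16 :- q37, q11.]. ⇒ new: q14, q18, q27, q16.
[2] r7 [q5 :- q14, q27.]; r13 [q23 :- q18.]. ⇒ new: q5, q23.
[3] r3 [q19 :- q5.]. ⇒ new: q19.
[4] r1 [q28 :- q19, q23.]. ⇒ new: q28.
q28 first appears in round 4.

4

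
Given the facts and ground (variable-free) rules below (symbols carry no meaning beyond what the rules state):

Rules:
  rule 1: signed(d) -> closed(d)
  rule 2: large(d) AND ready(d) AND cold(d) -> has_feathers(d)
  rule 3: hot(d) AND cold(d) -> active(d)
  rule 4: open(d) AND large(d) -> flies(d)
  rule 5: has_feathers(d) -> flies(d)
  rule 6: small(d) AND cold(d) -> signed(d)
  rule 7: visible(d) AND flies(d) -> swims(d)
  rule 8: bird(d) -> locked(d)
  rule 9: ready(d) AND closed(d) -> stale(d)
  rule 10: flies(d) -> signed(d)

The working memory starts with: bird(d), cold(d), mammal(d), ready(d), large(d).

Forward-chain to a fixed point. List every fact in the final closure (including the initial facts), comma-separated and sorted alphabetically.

Round 1: rule 2 [large(d) AND ready(d) AND cold(d) -> has_feathers(d)]; rule 8 [bird(d) -> locked(d)]. New: has_feathers(d), locked(d).
Round 2: rule 5 [has_feathers(d) -> flies(d)]. New: flies(d).
Round 3: rule 10 [flies(d) -> signed(d)]. New: signed(d).
Round 4: rule 1 [signed(d) -> closed(d)]. New: closed(d).
Round 5: rule 9 [ready(d) AND closed(d) -> stale(d)]. New: stale(d).

bird(d), closed(d), cold(d), flies(d), has_feathers(d), large(d), locked(d), mammal(d), ready(d), signed(d), stale(d)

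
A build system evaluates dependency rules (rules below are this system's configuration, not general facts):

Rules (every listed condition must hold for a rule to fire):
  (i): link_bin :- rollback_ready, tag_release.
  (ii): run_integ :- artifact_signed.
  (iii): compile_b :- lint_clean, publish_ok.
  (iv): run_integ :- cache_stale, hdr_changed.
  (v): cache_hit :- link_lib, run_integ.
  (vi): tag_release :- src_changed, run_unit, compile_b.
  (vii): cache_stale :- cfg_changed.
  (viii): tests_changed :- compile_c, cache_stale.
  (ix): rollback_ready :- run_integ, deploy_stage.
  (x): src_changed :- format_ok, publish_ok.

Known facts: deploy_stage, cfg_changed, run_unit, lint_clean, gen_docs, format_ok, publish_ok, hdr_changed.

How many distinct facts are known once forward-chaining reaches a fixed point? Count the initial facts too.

15

Round 1 — (iii), (vii), (x), derive compile_b, cache_stale, src_changed.
Round 2 — (iv), (vi), derive run_integ, tag_release.
Round 3 — (ix), derive rollback_ready.
Round 4 — (i), derive link_bin.
Closure: {cache_stale, cfg_changed, compile_b, deploy_stage, format_ok, gen_docs, hdr_changed, link_bin, lint_clean, publish_ok, rollback_ready, run_integ, run_unit, src_changed, tag_release} — 15 facts.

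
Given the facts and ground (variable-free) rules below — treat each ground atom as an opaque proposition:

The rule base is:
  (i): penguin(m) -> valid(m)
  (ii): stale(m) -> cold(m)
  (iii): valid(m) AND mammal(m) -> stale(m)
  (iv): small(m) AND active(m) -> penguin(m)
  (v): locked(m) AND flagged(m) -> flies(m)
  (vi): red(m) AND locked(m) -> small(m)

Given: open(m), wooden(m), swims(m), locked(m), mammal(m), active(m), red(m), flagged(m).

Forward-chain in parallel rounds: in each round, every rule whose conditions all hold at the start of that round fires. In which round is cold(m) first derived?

5

Round 1 fires (v), (vi), giving flies(m), small(m).
Round 2 fires (iv), giving penguin(m).
Round 3 fires (i), giving valid(m).
Round 4 fires (iii), giving stale(m).
Round 5 fires (ii), giving cold(m).
cold(m) first appears in round 5.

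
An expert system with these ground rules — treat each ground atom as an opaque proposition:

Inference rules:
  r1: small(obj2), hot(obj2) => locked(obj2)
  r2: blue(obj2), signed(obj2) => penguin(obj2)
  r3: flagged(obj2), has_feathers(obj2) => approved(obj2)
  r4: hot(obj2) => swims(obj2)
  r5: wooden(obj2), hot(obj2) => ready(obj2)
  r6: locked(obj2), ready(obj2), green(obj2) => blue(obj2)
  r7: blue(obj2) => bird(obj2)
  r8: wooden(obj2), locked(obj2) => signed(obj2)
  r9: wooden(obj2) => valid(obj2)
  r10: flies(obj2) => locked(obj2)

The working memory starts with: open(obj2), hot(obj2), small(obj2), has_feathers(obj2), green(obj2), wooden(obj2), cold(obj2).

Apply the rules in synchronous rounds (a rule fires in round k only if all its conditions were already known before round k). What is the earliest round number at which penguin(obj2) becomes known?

3

[1] r1 [small(obj2), hot(obj2) => locked(obj2)]; r4 [hot(obj2) => swims(obj2)]; r5 [wooden(obj2), hot(obj2) => ready(obj2)]; r9 [wooden(obj2) => valid(obj2)]. ⇒ new: locked(obj2), swims(obj2), ready(obj2), valid(obj2).
[2] r6 [locked(obj2), ready(obj2), green(obj2) => blue(obj2)]; r8 [wooden(obj2), locked(obj2) => signed(obj2)]. ⇒ new: blue(obj2), signed(obj2).
[3] r2 [blue(obj2), signed(obj2) => penguin(obj2)]; r7 [blue(obj2) => bird(obj2)]. ⇒ new: penguin(obj2), bird(obj2).
penguin(obj2) first appears in round 3.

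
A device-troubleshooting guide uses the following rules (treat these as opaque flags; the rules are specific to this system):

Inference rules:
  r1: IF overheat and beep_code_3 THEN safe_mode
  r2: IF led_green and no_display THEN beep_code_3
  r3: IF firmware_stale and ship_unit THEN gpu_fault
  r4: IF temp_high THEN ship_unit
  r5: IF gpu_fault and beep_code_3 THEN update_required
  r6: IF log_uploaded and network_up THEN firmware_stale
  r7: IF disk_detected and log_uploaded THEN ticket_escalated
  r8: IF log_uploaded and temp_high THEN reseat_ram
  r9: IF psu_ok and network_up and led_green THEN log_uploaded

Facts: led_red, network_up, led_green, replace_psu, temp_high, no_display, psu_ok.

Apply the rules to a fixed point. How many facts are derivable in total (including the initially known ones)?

Round 1: r2 [IF led_green and no_display THEN beep_code_3]; r4 [IF temp_high THEN ship_unit]; r9 [IF psu_ok and network_up and led_green THEN log_uploaded]. New: beep_code_3, ship_unit, log_uploaded.
Round 2: r6 [IF log_uploaded and network_up THEN firmware_stale]; r8 [IF log_uploaded and temp_high THEN reseat_ram]. New: firmware_stale, reseat_ram.
Round 3: r3 [IF firmware_stale and ship_unit THEN gpu_fault]. New: gpu_fault.
Round 4: r5 [IF gpu_fault and beep_code_3 THEN update_required]. New: update_required.
Closure: {beep_code_3, firmware_stale, gpu_fault, led_green, led_red, log_uploaded, network_up, no_display, psu_ok, replace_psu, reseat_ram, ship_unit, temp_high, update_required} — 14 facts.

14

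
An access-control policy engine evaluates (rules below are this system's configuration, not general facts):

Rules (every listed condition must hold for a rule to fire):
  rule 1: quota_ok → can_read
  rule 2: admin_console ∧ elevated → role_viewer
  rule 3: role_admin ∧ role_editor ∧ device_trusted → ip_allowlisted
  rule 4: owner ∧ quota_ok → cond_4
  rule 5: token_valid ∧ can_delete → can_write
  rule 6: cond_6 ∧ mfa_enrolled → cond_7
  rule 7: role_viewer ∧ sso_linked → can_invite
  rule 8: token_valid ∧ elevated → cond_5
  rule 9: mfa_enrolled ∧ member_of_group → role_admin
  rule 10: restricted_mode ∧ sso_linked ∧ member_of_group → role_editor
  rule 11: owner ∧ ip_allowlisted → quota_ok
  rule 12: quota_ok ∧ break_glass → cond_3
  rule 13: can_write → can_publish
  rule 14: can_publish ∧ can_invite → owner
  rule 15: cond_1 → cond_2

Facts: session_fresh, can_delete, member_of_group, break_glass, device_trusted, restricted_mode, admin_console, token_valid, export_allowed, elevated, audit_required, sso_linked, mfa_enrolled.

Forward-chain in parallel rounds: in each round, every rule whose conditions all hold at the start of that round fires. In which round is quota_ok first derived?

4

Round 1: rule 2 [admin_console ∧ elevated → role_viewer]; rule 5 [token_valid ∧ can_delete → can_write]; rule 8 [token_valid ∧ elevated → cond_5]; rule 9 [mfa_enrolled ∧ member_of_group → role_admin]; rule 10 [restricted_mode ∧ sso_linked ∧ member_of_group → role_editor]. Adds role_viewer, can_write, cond_5, role_admin, role_editor.
Round 2: rule 3 [role_admin ∧ role_editor ∧ device_trusted → ip_allowlisted]; rule 7 [role_viewer ∧ sso_linked → can_invite]; rule 13 [can_write → can_publish]. Adds ip_allowlisted, can_invite, can_publish.
Round 3: rule 14 [can_publish ∧ can_invite → owner]. Adds owner.
Round 4: rule 11 [owner ∧ ip_allowlisted → quota_ok]. Adds quota_ok.
quota_ok first appears in round 4.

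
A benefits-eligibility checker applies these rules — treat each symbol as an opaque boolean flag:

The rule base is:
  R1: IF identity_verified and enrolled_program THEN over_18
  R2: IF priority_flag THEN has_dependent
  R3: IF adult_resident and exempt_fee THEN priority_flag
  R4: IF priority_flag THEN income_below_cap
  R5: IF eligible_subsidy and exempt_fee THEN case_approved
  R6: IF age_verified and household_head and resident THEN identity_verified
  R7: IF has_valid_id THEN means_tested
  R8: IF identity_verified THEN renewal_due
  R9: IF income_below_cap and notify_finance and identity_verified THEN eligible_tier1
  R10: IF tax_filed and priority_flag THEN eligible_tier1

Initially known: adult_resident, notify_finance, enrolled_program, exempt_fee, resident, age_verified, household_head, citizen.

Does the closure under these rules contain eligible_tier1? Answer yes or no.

yes

Round 1 — R3, R6, derive priority_flag, identity_verified.
Round 2 — R1, R2, R4, R8, derive over_18, has_dependent, income_below_cap, renewal_due.
Round 3 — R9, derive eligible_tier1.
eligible_tier1 appears in round 3, so it is derivable.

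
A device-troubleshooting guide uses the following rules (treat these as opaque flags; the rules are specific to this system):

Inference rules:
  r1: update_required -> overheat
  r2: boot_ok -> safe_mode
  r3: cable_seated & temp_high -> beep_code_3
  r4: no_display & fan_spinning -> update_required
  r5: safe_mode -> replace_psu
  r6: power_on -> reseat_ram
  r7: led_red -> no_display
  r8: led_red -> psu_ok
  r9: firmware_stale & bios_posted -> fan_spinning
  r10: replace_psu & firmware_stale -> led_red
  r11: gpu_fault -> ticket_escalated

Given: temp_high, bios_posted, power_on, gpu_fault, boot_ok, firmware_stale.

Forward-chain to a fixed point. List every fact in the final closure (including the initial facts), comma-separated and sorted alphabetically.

[1] r2 [boot_ok -> safe_mode]; r6 [power_on -> reseat_ram]; r9 [firmware_stale & bios_posted -> fan_spinning]; r11 [gpu_fault -> ticket_escalated]. ⇒ new: safe_mode, reseat_ram, fan_spinning, ticket_escalated.
[2] r5 [safe_mode -> replace_psu]. ⇒ new: replace_psu.
[3] r10 [replace_psu & firmware_stale -> led_red]. ⇒ new: led_red.
[4] r7 [led_red -> no_display]; r8 [led_red -> psu_ok]. ⇒ new: no_display, psu_ok.
[5] r4 [no_display & fan_spinning -> update_required]. ⇒ new: update_required.
[6] r1 [update_required -> overheat]. ⇒ new: overheat.

bios_posted, boot_ok, fan_spinning, firmware_stale, gpu_fault, led_red, no_display, overheat, power_on, psu_ok, replace_psu, reseat_ram, safe_mode, temp_high, ticket_escalated, update_required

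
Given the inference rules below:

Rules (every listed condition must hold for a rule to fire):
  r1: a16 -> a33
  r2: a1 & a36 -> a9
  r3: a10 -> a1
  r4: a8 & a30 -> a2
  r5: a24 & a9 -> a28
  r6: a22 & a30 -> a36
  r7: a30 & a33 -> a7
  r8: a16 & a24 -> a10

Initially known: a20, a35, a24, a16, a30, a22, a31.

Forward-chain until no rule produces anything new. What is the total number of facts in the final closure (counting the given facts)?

Round 1: r1 [a16 -> a33]; r6 [a22 & a30 -> a36]; r8 [a16 & a24 -> a10]. New: a33, a36, a10.
Round 2: r3 [a10 -> a1]; r7 [a30 & a33 -> a7]. New: a1, a7.
Round 3: r2 [a1 & a36 -> a9]. New: a9.
Round 4: r5 [a24 & a9 -> a28]. New: a28.
Closure: {a1, a10, a16, a20, a22, a24, a28, a30, a31, a33, a35, a36, a7, a9} — 14 facts.

14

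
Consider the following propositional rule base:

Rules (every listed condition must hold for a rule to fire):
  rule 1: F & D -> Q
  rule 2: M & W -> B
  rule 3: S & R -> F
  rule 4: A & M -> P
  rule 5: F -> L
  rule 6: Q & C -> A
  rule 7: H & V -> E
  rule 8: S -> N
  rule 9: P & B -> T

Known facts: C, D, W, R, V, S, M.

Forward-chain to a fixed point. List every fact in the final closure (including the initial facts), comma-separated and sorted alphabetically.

Round 1: rule 2 [M & W -> B]; rule 3 [S & R -> F]; rule 8 [S -> N]. Adds B, F, N.
Round 2: rule 1 [F & D -> Q]; rule 5 [F -> L]. Adds Q, L.
Round 3: rule 6 [Q & C -> A]. Adds A.
Round 4: rule 4 [A & M -> P]. Adds P.
Round 5: rule 9 [P & B -> T]. Adds T.

A, B, C, D, F, L, M, N, P, Q, R, S, T, V, W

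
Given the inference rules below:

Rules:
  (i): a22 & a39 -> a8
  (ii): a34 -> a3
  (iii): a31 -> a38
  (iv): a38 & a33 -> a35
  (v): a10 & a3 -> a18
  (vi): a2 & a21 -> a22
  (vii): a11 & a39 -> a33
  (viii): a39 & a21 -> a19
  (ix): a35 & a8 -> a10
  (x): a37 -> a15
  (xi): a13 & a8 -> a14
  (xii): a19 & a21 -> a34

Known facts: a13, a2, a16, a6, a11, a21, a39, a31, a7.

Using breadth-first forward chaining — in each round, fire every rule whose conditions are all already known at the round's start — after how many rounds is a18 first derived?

4

Round 1 fires (iii), (vi), (vii), (viii), giving a38, a22, a33, a19.
Round 2 fires (i), (iv), (xii), giving a8, a35, a34.
Round 3 fires (ii), (ix), (xi), giving a3, a10, a14.
Round 4 fires (v), giving a18.
a18 first appears in round 4.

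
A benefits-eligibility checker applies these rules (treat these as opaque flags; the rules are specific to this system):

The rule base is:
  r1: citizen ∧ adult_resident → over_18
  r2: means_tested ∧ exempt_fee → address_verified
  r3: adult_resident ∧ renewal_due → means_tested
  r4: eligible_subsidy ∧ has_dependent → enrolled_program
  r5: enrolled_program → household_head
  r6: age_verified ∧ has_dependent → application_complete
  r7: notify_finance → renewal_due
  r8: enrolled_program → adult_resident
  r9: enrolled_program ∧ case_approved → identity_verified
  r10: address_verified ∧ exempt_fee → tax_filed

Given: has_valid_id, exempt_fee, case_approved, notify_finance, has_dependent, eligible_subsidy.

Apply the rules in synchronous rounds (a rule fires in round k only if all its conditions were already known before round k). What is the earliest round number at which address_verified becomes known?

Round 1: r4 [eligible_subsidy ∧ has_dependent → enrolled_program]; r7 [notify_finance → renewal_due]. New: enrolled_program, renewal_due.
Round 2: r5 [enrolled_program → household_head]; r8 [enrolled_program → adult_resident]; r9 [enrolled_program ∧ case_approved → identity_verified]. New: household_head, adult_resident, identity_verified.
Round 3: r3 [adult_resident ∧ renewal_due → means_tested]. New: means_tested.
Round 4: r2 [means_tested ∧ exempt_fee → address_verified]. New: address_verified.
address_verified first appears in round 4.

4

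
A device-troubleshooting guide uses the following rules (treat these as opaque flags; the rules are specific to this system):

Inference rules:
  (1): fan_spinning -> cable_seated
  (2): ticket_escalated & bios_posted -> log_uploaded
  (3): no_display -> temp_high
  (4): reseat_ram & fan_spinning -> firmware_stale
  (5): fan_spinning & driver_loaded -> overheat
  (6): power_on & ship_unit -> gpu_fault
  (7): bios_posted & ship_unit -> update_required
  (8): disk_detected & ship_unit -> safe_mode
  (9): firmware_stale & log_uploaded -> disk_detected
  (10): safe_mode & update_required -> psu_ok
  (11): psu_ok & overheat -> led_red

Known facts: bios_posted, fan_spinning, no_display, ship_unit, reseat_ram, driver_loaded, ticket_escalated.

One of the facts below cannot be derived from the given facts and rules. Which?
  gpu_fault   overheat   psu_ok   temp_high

gpu_fault

Round 1: (1) [fan_spinning -> cable_seated]; (2) [ticket_escalated & bios_posted -> log_uploaded]; (3) [no_display -> temp_high]; (4) [reseat_ram & fan_spinning -> firmware_stale]; (5) [fan_spinning & driver_loaded -> overheat]; (7) [bios_posted & ship_unit -> update_required]. New: cable_seated, log_uploaded, temp_high, firmware_stale, overheat, update_required.
Round 2: (9) [firmware_stale & log_uploaded -> disk_detected]. New: disk_detected.
Round 3: (8) [disk_detected & ship_unit -> safe_mode]. New: safe_mode.
Round 4: (10) [safe_mode & update_required -> psu_ok]. New: psu_ok.
Round 5: (11) [psu_ok & overheat -> led_red]. New: led_red.
Derived: overheat (round 1), psu_ok (round 4), temp_high (round 1). gpu_fault never appears in any round.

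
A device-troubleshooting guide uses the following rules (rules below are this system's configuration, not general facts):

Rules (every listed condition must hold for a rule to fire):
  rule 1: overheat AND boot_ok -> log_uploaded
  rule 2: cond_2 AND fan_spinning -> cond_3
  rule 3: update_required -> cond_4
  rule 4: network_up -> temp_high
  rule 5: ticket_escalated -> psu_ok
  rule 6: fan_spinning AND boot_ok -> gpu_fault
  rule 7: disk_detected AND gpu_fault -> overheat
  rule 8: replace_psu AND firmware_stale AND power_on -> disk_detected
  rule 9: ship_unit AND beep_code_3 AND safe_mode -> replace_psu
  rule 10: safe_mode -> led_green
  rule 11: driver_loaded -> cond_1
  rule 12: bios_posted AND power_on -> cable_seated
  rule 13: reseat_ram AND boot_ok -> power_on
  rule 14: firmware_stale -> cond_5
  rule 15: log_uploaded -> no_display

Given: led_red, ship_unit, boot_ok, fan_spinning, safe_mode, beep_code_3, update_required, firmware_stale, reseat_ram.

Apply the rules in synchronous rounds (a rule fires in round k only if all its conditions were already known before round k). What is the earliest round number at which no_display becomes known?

Round 1 — rule 3, rule 6, rule 9, rule 10, rule 13, rule 14, derive cond_4, gpu_fault, replace_psu, led_green, power_on, cond_5.
Round 2 — rule 8, derive disk_detected.
Round 3 — rule 7, derive overheat.
Round 4 — rule 1, derive log_uploaded.
Round 5 — rule 15, derive no_display.
no_display first appears in round 5.

5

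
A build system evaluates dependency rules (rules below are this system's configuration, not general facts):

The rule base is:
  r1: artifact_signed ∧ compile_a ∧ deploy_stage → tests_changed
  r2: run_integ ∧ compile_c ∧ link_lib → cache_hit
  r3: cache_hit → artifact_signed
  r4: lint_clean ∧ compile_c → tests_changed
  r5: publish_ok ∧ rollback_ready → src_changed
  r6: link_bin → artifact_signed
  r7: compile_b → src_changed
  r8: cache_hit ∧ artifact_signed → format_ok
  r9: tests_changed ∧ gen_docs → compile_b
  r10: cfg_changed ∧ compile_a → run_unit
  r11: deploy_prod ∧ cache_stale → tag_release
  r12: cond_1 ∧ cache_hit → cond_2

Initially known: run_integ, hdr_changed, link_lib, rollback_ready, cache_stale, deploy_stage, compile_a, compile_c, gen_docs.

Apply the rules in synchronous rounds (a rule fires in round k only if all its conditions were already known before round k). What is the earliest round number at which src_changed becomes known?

Round 1 fires r2, giving cache_hit.
Round 2 fires r3, giving artifact_signed.
Round 3 fires r1, r8, giving tests_changed, format_ok.
Round 4 fires r9, giving compile_b.
Round 5 fires r7, giving src_changed.
src_changed first appears in round 5.

5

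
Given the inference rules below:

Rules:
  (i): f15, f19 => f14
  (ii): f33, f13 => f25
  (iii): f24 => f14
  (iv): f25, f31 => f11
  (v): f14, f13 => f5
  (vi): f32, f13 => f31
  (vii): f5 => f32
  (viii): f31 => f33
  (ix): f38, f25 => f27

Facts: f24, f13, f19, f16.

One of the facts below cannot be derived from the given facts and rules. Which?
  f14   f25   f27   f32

Round 1 — (iii), derive f14.
Round 2 — (v), derive f5.
Round 3 — (vii), derive f32.
Round 4 — (vi), derive f31.
Round 5 — (viii), derive f33.
Round 6 — (ii), derive f25.
Round 7 — (iv), derive f11.
Derived: f32 (round 3), f25 (round 6), f14 (round 1). f27 never appears in any round.

f27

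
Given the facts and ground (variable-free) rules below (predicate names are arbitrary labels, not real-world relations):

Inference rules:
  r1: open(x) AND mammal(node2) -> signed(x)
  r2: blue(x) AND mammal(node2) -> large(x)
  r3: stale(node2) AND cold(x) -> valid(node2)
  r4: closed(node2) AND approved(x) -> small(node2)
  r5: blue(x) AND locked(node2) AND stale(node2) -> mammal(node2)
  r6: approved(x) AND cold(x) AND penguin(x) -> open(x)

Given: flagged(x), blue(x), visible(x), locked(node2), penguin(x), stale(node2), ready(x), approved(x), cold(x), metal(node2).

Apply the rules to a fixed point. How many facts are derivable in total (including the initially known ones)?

Round 1: r3 [stale(node2) AND cold(x) -> valid(node2)]; r5 [blue(x) AND locked(node2) AND stale(node2) -> mammal(node2)]; r6 [approved(x) AND cold(x) AND penguin(x) -> open(x)]. New: valid(node2), mammal(node2), open(x).
Round 2: r1 [open(x) AND mammal(node2) -> signed(x)]; r2 [blue(x) AND mammal(node2) -> large(x)]. New: signed(x), large(x).
Closure: {approved(x), blue(x), cold(x), flagged(x), large(x), locked(node2), mammal(node2), metal(node2), open(x), penguin(x), ready(x), signed(x), stale(node2), valid(node2), visible(x)} — 15 facts.

15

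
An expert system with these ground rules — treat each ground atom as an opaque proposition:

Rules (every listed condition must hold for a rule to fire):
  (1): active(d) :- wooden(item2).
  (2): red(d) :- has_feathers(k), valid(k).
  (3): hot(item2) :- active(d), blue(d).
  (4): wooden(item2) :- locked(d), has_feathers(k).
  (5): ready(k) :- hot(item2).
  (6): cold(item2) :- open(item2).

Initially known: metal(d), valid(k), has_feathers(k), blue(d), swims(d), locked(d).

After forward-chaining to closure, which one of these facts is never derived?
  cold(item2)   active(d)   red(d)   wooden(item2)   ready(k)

Round 1 — (2), (4), derive red(d), wooden(item2).
Round 2 — (1), derive active(d).
Round 3 — (3), derive hot(item2).
Round 4 — (5), derive ready(k).
Derived: red(d) (round 1), ready(k) (round 4), active(d) (round 2), wooden(item2) (round 1). cold(item2) never appears in any round.

cold(item2)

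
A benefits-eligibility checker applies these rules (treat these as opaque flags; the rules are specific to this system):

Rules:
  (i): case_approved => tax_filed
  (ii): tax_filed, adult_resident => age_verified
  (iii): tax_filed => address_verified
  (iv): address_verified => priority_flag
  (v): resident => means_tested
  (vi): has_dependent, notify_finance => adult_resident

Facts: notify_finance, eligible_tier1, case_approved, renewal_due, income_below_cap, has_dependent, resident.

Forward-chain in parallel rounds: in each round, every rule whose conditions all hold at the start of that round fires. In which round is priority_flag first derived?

[1] (i) [case_approved => tax_filed]; (v) [resident => means_tested]; (vi) [has_dependent, notify_finance => adult_resident]. ⇒ new: tax_filed, means_tested, adult_resident.
[2] (ii) [tax_filed, adult_resident => age_verified]; (iii) [tax_filed => address_verified]. ⇒ new: age_verified, address_verified.
[3] (iv) [address_verified => priority_flag]. ⇒ new: priority_flag.
priority_flag first appears in round 3.

3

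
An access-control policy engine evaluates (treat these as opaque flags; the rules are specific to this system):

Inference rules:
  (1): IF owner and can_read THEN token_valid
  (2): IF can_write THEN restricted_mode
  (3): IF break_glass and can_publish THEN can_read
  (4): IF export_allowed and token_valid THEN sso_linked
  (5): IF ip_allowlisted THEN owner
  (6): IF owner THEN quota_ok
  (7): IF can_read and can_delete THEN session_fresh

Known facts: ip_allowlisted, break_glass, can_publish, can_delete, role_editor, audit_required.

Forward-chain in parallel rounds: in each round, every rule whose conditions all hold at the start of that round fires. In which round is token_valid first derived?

2

[1] (3) [IF break_glass and can_publish THEN can_read]; (5) [IF ip_allowlisted THEN owner]. ⇒ new: can_read, owner.
[2] (1) [IF owner and can_read THEN token_valid]; (6) [IF owner THEN quota_ok]; (7) [IF can_read and can_delete THEN session_fresh]. ⇒ new: token_valid, quota_ok, session_fresh.
token_valid first appears in round 2.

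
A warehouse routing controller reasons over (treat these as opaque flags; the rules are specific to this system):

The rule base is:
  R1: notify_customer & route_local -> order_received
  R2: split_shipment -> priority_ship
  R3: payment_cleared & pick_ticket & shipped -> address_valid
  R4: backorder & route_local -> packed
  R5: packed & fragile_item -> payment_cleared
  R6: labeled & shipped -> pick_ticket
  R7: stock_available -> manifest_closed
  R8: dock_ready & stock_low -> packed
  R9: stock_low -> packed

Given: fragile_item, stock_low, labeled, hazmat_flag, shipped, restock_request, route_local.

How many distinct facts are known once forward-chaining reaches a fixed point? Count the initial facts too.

[1] R6 [labeled & shipped -> pick_ticket]; R9 [stock_low -> packed]. ⇒ new: pick_ticket, packed.
[2] R5 [packed & fragile_item -> payment_cleared]. ⇒ new: payment_cleared.
[3] R3 [payment_cleared & pick_ticket & shipped -> address_valid]. ⇒ new: address_valid.
Closure: {address_valid, fragile_item, hazmat_flag, labeled, packed, payment_cleared, pick_ticket, restock_request, route_local, shipped, stock_low} — 11 facts.

11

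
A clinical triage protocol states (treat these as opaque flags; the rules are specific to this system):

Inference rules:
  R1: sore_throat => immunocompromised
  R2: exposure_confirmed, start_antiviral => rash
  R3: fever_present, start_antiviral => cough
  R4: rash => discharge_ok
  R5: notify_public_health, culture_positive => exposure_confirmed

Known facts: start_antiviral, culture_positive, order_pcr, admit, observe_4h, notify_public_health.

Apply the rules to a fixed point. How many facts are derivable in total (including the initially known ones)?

[1] R5 [notify_public_health, culture_positive => exposure_confirmed]. ⇒ new: exposure_confirmed.
[2] R2 [exposure_confirmed, start_antiviral => rash]. ⇒ new: rash.
[3] R4 [rash => discharge_ok]. ⇒ new: discharge_ok.
Closure: {admit, culture_positive, discharge_ok, exposure_confirmed, notify_public_health, observe_4h, order_pcr, rash, start_antiviral} — 9 facts.

9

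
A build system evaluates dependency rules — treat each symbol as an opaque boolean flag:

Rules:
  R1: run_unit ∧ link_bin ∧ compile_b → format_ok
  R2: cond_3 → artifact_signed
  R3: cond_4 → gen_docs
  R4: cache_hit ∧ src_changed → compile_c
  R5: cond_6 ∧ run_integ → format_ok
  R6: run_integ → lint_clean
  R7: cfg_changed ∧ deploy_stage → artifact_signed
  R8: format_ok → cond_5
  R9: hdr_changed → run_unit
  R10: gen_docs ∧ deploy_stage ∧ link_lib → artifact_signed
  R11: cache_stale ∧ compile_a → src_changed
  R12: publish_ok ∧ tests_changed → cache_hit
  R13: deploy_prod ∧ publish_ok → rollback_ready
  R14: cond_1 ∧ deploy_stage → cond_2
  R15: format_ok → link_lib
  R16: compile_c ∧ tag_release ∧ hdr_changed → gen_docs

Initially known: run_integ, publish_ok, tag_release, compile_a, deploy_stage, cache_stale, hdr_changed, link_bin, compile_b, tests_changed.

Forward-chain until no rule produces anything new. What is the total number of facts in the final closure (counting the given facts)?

20

Round 1 fires R6, R9, R11, R12, giving lint_clean, run_unit, src_changed, cache_hit.
Round 2 fires R1, R4, giving format_ok, compile_c.
Round 3 fires R8, R15, R16, giving cond_5, link_lib, gen_docs.
Round 4 fires R10, giving artifact_signed.
Closure: {artifact_signed, cache_hit, cache_stale, compile_a, compile_b, compile_c, cond_5, deploy_stage, format_ok, gen_docs, hdr_changed, link_bin, link_lib, lint_clean, publish_ok, run_integ, run_unit, src_changed, tag_release, tests_changed} — 20 facts.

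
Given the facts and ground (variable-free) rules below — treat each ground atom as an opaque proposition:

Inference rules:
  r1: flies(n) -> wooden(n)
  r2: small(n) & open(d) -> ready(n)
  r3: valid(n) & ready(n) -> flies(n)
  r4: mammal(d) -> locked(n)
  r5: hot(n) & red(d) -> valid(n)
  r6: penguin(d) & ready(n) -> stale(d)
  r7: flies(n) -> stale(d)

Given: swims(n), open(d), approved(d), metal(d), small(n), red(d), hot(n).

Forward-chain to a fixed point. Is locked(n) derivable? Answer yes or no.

Round 1: r2 [small(n) & open(d) -> ready(n)]; r5 [hot(n) & red(d) -> valid(n)]. New: ready(n), valid(n).
Round 2: r3 [valid(n) & ready(n) -> flies(n)]. New: flies(n).
Round 3: r1 [flies(n) -> wooden(n)]; r7 [flies(n) -> stale(d)]. New: wooden(n), stale(d).
Fixed point reached. locked(n) is concluded only by r4; r4 needs mammal(d) (never derived).

no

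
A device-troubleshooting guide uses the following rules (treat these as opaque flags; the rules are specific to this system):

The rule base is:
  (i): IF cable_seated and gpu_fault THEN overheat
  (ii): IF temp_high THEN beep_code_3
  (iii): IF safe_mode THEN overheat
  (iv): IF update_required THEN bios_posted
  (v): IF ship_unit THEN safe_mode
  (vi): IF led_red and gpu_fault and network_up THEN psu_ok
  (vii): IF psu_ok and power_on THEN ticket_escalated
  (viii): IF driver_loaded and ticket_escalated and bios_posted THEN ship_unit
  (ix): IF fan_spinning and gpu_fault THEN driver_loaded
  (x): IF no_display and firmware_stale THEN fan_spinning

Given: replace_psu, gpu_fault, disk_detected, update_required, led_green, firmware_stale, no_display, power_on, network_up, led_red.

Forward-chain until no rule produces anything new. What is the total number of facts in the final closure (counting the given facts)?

18

[1] (iv) [IF update_required THEN bios_posted]; (vi) [IF led_red and gpu_fault and network_up THEN psu_ok]; (x) [IF no_display and firmware_stale THEN fan_spinning]. ⇒ new: bios_posted, psu_ok, fan_spinning.
[2] (vii) [IF psu_ok and power_on THEN ticket_escalated]; (ix) [IF fan_spinning and gpu_fault THEN driver_loaded]. ⇒ new: ticket_escalated, driver_loaded.
[3] (viii) [IF driver_loaded and ticket_escalated and bios_posted THEN ship_unit]. ⇒ new: ship_unit.
[4] (v) [IF ship_unit THEN safe_mode]. ⇒ new: safe_mode.
[5] (iii) [IF safe_mode THEN overheat]. ⇒ new: overheat.
Closure: {bios_posted, disk_detected, driver_loaded, fan_spinning, firmware_stale, gpu_fault, led_green, led_red, network_up, no_display, overheat, power_on, psu_ok, replace_psu, safe_mode, ship_unit, ticket_escalated, update_required} — 18 facts.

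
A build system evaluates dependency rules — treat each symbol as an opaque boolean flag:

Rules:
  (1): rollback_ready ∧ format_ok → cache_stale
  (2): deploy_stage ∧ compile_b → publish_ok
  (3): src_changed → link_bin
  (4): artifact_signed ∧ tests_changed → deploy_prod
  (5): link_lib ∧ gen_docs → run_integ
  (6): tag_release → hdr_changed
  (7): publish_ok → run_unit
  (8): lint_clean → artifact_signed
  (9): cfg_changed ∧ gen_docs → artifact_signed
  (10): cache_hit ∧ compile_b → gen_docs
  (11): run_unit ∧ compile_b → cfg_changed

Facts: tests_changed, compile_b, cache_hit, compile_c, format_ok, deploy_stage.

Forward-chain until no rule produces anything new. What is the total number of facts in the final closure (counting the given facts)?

Round 1 — (2), (10), derive publish_ok, gen_docs.
Round 2 — (7), derive run_unit.
Round 3 — (11), derive cfg_changed.
Round 4 — (9), derive artifact_signed.
Round 5 — (4), derive deploy_prod.
Closure: {artifact_signed, cache_hit, cfg_changed, compile_b, compile_c, deploy_prod, deploy_stage, format_ok, gen_docs, publish_ok, run_unit, tests_changed} — 12 facts.

12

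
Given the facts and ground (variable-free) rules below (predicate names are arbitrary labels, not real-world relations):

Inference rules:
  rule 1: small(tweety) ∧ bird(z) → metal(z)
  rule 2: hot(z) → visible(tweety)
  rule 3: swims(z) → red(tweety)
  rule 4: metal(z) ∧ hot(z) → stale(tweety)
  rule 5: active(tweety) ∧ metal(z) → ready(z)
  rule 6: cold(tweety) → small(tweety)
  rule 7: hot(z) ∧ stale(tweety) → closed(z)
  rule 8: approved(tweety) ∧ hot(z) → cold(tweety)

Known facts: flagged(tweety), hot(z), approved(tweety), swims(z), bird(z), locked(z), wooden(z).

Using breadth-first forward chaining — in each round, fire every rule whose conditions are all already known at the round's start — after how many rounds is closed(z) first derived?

5

Round 1: rule 2 [hot(z) → visible(tweety)]; rule 3 [swims(z) → red(tweety)]; rule 8 [approved(tweety) ∧ hot(z) → cold(tweety)]. New: visible(tweety), red(tweety), cold(tweety).
Round 2: rule 6 [cold(tweety) → small(tweety)]. New: small(tweety).
Round 3: rule 1 [small(tweety) ∧ bird(z) → metal(z)]. New: metal(z).
Round 4: rule 4 [metal(z) ∧ hot(z) → stale(tweety)]. New: stale(tweety).
Round 5: rule 7 [hot(z) ∧ stale(tweety) → closed(z)]. New: closed(z).
closed(z) first appears in round 5.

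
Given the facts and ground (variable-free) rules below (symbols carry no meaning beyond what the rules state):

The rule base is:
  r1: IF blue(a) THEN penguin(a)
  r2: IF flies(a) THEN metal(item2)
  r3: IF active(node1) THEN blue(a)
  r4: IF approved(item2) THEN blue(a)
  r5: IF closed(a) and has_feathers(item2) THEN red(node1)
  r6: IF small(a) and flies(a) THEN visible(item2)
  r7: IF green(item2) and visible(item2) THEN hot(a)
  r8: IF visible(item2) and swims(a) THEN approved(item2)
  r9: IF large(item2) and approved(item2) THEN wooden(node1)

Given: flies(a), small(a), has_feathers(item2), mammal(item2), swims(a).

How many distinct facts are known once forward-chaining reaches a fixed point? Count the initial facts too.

[1] r2 [IF flies(a) THEN metal(item2)]; r6 [IF small(a) and flies(a) THEN visible(item2)]. ⇒ new: metal(item2), visible(item2).
[2] r8 [IF visible(item2) and swims(a) THEN approved(item2)]. ⇒ new: approved(item2).
[3] r4 [IF approved(item2) THEN blue(a)]. ⇒ new: blue(a).
[4] r1 [IF blue(a) THEN penguin(a)]. ⇒ new: penguin(a).
Closure: {approved(item2), blue(a), flies(a), has_feathers(item2), mammal(item2), metal(item2), penguin(a), small(a), swims(a), visible(item2)} — 10 facts.

10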